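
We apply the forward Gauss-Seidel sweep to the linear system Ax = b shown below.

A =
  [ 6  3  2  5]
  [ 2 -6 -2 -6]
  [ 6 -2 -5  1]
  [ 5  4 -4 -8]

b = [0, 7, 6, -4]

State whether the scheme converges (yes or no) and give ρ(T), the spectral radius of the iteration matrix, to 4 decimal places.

Diagonal D = diag(6, -6, -5, -8); L, U strict lower/upper.
Gauss-Seidel: T = -(D+L)⁻¹U, row 0 first, T[0,2] = -(2)/(6) = -0.3333; later rows by forward substitution.
  T[0,:] = [+0.0000, -0.5000, -0.3333, -0.8333]
  T[1,:] = [+0.0000, -0.1667, -0.4444, -1.2778]
  T[2,:] = [+0.0000, -0.5333, -0.2222, -0.2889]
  T[3,:] = [+0.0000, -0.1292, -0.3194, -1.0153]
|λ(T)| sorted: 1.4376, 0.1382, 0.1048, 0.0000.
ρ(T) = max|λ| = 1.4376; 1.4376 > 1, so it fails to converge.

no, ρ = 1.4376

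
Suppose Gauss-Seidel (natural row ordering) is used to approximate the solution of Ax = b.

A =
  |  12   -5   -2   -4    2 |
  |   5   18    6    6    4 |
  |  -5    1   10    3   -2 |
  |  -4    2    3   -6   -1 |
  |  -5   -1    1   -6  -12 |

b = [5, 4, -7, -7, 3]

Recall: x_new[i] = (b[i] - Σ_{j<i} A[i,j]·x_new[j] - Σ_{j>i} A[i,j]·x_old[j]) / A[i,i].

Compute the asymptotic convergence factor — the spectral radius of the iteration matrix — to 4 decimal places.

Write A = D+L+U with D = diag(12, 18, 10, -6, -12).
Gauss-Seidel: T = -(D+L)⁻¹U, row 0 first, T[0,4] = -(2)/(12) = -0.1667; later rows by forward substitution.
  T[0,:] = [+0.0000, +0.4167, +0.1667, +0.3333, -0.1667]
  T[1,:] = [+0.0000, -0.1157, -0.3796, -0.4259, -0.1759]
  T[2,:] = [+0.0000, +0.2199, +0.1213, -0.0907, +0.1343]
  T[3,:] = [+0.0000, -0.2064, -0.1770, -0.4096, -0.0471]
  T[4,:] = [+0.0000, -0.0424, +0.0608, +0.0938, +0.1188]
eigenvalue magnitudes: 0.5563, 0.1910, 0.1910, 0.1426, 0.0000.
ρ = 0.5563; 0.5563 < 1: convergent.

0.5563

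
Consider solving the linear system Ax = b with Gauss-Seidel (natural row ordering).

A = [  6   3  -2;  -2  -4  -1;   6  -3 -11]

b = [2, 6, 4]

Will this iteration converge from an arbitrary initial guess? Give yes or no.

Diagonal D = diag(6, -4, -11); L, U strict lower/upper.
T_GS = -(D+L)⁻¹U: row 0 first, T[0,1] = -(3)/(6) = -0.5000; later rows by forward substitution.
  T[0,:] = [+0.0000  -0.5000  +0.3333]
  T[1,:] = [+0.0000  +0.2500  -0.4167]
  T[2,:] = [+0.0000  -0.3409  +0.2955]
|λ(T)| sorted: 0.6503, 0.1048, 0.0000.
ρ(T) = max|λ| = 0.6503; 0.6503 < 1, so it converges for any x₀.

yes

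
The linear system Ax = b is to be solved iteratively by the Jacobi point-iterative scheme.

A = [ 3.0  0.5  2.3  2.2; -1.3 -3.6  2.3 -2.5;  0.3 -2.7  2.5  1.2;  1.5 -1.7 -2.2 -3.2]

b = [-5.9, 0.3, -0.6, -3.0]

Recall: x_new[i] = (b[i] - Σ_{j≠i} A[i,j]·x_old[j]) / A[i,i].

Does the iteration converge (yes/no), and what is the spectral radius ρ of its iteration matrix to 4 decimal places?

no, ρ = 1.4368

Split A = D + L + U, D = diag(3, -3.6, 2.5, -3.2).
T_J = -D⁻¹(L+U): T[0,3] = -(2.2)/(3) = -0.7333; T[0,0] = 0.
  T[0,:] = [+0.0000, -0.1667, -0.7667, -0.7333]
  T[1,:] = [-0.3611, +0.0000, +0.6389, -0.6944]
  T[2,:] = [-0.1200, +1.0800, +0.0000, -0.4800]
  T[3,:] = [+0.4688, -0.5312, -0.6875, +0.0000]
|λ(T)| sorted: 1.4368, 0.6456, 0.5969, 0.5969.
ρ = 1.4368; 1.4368 > 1 ⇒ diverges.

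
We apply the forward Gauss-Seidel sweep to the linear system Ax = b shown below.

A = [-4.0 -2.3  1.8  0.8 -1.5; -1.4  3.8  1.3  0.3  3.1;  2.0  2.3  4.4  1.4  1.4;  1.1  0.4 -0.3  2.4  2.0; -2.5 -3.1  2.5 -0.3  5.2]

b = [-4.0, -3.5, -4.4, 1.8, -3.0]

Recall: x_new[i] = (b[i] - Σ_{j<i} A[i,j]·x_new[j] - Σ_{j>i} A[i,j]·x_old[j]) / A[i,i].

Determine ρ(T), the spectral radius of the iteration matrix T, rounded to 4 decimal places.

1.4011

Split A = D + L + U, D = diag(-4, 3.8, 4.4, 2.4, 5.2).
Gauss-Seidel: T = -(D+L)⁻¹U, row 0 first, T[0,3] = -(0.8)/(-4) = +0.2000; later rows by forward substitution.
  T[0,:] = [+0.0000, -0.5750, +0.4500, +0.2000, -0.3750]
  T[1,:] = [+0.0000, -0.2118, -0.1763, -0.0053, -0.9539]
  T[2,:] = [+0.0000, +0.3721, -0.1124, -0.4063, +0.3509]
  T[3,:] = [+0.0000, +0.3454, -0.1909, -0.1416, -0.4586]
  T[4,:] = [+0.0000, -0.5617, +0.1542, +0.2802, -0.9442]
|λ(T)| sorted: 1.4011, 0.2809, 0.2809, 0.2269, 0.0000.
ρ = 1.4011; 1.4011 > 1, so it fails to converge.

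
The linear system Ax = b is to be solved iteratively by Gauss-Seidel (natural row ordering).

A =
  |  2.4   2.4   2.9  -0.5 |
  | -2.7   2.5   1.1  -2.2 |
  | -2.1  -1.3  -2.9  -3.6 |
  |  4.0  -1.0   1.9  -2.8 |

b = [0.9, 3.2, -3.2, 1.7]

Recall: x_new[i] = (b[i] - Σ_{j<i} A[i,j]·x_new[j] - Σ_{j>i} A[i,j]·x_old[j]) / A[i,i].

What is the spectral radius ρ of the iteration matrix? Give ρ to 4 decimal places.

1.3611

Diagonal D = diag(2.4, 2.5, -2.9, -2.8); L, U strict lower/upper.
Gauss-Seidel: T = -(D+L)⁻¹U, row 0 first, T[0,3] = -(-0.5)/(2.4) = +0.2083; later rows by forward substitution.
  T[0,:] = [+0.0000 -1.0000 -1.2083 +0.2083]
  T[1,:] = [+0.0000 -1.0800 -1.7450 +1.1050]
  T[2,:] = [+0.0000 +1.2083 +1.6572 -1.8876]
  T[3,:] = [+0.0000 -0.2230 +0.0216 -1.3779]
moduli |λ_i(T)| = 1.3611, 0.7571, 0.7571, 0.0000.
ρ = 1.3611; 1.3611 > 1 ⇒ diverges.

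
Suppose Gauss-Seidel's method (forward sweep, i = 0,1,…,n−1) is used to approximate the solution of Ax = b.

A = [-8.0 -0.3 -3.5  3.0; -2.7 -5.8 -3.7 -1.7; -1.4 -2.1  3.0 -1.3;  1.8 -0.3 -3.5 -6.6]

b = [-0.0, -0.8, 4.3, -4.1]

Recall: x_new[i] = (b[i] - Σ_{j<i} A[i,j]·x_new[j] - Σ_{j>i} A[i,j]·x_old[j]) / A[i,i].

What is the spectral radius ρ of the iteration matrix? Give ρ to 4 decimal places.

Split A = D + L + U, D = diag(-8, -5.8, 3, -6.6).
T_GS = -(D+L)⁻¹U: row 0 first, T[0,2] = -(-3.5)/(-8) = -0.4375; later rows by forward substitution.
  T[0,:] = [+0.0000, -0.0375, -0.4375, +0.3750]
  T[1,:] = [+0.0000, +0.0175, -0.4343, -0.4677]
  T[2,:] = [+0.0000, -0.0053, -0.5082, +0.2810]
  T[3,:] = [+0.0000, -0.0082, +0.1699, -0.0255]
|eigenvalues of T|: 0.5929, 0.1173, 0.0406, 0.0000.
spectral radius ρ = 0.5929; 0.5929 < 1, so it converges for any x₀.

0.5929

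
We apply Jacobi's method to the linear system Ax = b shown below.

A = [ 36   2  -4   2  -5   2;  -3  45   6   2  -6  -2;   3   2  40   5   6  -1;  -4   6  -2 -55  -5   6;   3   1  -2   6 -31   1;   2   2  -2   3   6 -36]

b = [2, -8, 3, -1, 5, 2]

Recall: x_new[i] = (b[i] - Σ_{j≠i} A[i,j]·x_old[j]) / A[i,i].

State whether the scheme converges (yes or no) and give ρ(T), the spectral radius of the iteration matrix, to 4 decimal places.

yes, ρ = 0.2512

Let D = diag(36, 45, 40, -55, -31, -36); L, U the strict triangles.
T_J = -D⁻¹(L+U): T[1,4] = -(-6)/(45) = +0.1333; T[1,1] = 0.
  T[0,:] = [+0.0000 -0.0556 +0.1111 -0.0556 +0.1389 -0.0556]
  T[1,:] = [+0.0667 +0.0000 -0.1333 -0.0444 +0.1333 +0.0444]
  T[2,:] = [-0.0750 -0.0500 +0.0000 -0.1250 -0.1500 +0.0250]
  T[3,:] = [-0.0727 +0.1091 -0.0364 +0.0000 -0.0909 +0.1091]
  T[4,:] = [+0.0968 +0.0323 -0.0645 +0.1935 +0.0000 +0.0323]
  T[5,:] = [+0.0556 +0.0556 -0.0556 +0.0833 +0.1667 +0.0000]
moduli |λ_i(T)| = 0.2512, 0.1589, 0.1589, 0.1532, 0.0334, 0.0334.
ρ = 0.2512; 0.2512 < 1 ⇒ converges.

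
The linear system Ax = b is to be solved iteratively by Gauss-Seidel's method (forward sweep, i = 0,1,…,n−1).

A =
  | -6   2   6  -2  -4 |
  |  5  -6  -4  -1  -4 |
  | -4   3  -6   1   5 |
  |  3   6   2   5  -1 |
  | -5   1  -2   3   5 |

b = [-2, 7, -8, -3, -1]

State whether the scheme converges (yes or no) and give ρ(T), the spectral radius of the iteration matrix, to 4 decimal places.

no, ρ = 1.1282

Let D = diag(-6, -6, -6, 5, 5); L, U the strict triangles.
T_GS = -(D+L)⁻¹U: row 0 first, T[0,4] = -(-4)/(-6) = -0.6667; later rows by forward substitution.
  T[0,:] = [+0.0000  +0.3333  +1.0000  -0.3333  -0.6667]
  T[1,:] = [+0.0000  +0.2778  +0.1667  -0.4444  -1.2222]
  T[2,:] = [+0.0000  -0.0833  -0.5833  +0.1667  +0.6667]
  T[3,:] = [+0.0000  -0.5000  -0.5667  +0.6667  +1.8000]
  T[4,:] = [+0.0000  +0.5444  +1.0733  -0.5778  -1.2356]
|roots of det(T-λI)|: 1.1282, 0.5962, 0.5962, 0.0185, 0.0000.
spectral radius ρ = 1.1282; 1.1282 > 1, so it fails to converge.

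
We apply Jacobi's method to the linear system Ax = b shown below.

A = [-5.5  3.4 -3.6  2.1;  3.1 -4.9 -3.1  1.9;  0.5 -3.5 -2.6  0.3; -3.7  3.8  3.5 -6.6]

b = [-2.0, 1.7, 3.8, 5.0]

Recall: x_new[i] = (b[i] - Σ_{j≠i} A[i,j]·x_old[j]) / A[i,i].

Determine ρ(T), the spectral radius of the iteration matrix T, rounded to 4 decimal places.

1.1248

Let D = diag(-5.5, -4.9, -2.6, -6.6); L, U the strict triangles.
Jacobi T = -D⁻¹(L+U): T[2,0] = -(0.5)/(-2.6) = +0.1923; T[2,2] = 0.
  T[0,:] = [+0.0000 +0.6182 -0.6545 +0.3818]
  T[1,:] = [+0.6327 +0.0000 -0.6327 +0.3878]
  T[2,:] = [+0.1923 -1.3462 +0.0000 +0.1154]
  T[3,:] = [-0.5606 +0.5758 +0.5303 +0.0000]
|λ(T)| sorted: 1.1248, 0.7227, 0.7227, 0.3098.
spectral radius ρ = 1.1248; 1.1248 > 1, so it fails to converge.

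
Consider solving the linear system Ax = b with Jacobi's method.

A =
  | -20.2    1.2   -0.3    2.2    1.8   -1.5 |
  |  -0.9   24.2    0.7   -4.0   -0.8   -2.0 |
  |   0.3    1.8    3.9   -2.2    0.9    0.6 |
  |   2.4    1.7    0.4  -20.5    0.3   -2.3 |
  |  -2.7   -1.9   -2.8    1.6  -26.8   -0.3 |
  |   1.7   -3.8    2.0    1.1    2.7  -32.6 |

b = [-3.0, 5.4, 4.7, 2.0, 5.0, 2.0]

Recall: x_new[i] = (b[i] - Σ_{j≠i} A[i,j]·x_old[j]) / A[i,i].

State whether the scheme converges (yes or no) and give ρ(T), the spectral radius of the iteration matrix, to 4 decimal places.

yes, ρ = 0.2814

Diagonal D = diag(-20.2, 24.2, 3.9, -20.5, -26.8, -32.6); L, U strict lower/upper.
Jacobi T = -D⁻¹(L+U): T[2,0] = -(0.3)/(3.9) = -0.0769; T[2,2] = 0.
  T[0,:] = [+0.0000 +0.0594 -0.0149 +0.1089 +0.0891 -0.0743]
  T[1,:] = [+0.0372 +0.0000 -0.0289 +0.1653 +0.0331 +0.0826]
  T[2,:] = [-0.0769 -0.4615 +0.0000 +0.5641 -0.2308 -0.1538]
  T[3,:] = [+0.1171 +0.0829 +0.0195 +0.0000 +0.0146 -0.1122]
  T[4,:] = [-0.1007 -0.0709 -0.1045 +0.0597 +0.0000 -0.0112]
  T[5,:] = [+0.0521 -0.1166 +0.0613 +0.0337 +0.0828 +0.0000]
|roots of det(T-λI)|: 0.2814, 0.1975, 0.1975, 0.1869, 0.1869, 0.0960.
ρ(T) = max|λ| = 0.2814; 0.2814 < 1, so it converges for any x₀.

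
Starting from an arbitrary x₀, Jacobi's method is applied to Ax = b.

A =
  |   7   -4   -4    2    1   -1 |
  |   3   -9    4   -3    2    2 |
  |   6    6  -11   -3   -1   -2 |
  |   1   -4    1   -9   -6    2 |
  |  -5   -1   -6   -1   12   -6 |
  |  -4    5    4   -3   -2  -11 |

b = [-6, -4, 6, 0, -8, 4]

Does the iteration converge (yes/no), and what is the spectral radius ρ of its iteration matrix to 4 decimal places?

A = D + L + U where D = diag(7, -9, -11, -9, 12, -11).
T_J = -D⁻¹(L+U): T[2,0] = -(6)/(-11) = +0.5455; T[2,2] = 0.
  T[0,:] = [+0.0000, +0.5714, +0.5714, -0.2857, -0.1429, +0.1429]
  T[1,:] = [+0.3333, +0.0000, +0.4444, -0.3333, +0.2222, +0.2222]
  T[2,:] = [+0.5455, +0.5455, +0.0000, -0.2727, -0.0909, -0.1818]
  T[3,:] = [+0.1111, -0.4444, +0.1111, +0.0000, -0.6667, +0.2222]
  T[4,:] = [+0.4167, +0.0833, +0.5000, +0.0833, +0.0000, +0.5000]
  T[5,:] = [-0.3636, +0.4545, +0.3636, -0.2727, -0.1818, +0.0000]
eigenvalue magnitudes: 1.2130, 0.7007, 0.7007, 0.5267, 0.3922, 0.0483.
ρ = 1.2130; 1.2130 > 1: divergent.

no, ρ = 1.2130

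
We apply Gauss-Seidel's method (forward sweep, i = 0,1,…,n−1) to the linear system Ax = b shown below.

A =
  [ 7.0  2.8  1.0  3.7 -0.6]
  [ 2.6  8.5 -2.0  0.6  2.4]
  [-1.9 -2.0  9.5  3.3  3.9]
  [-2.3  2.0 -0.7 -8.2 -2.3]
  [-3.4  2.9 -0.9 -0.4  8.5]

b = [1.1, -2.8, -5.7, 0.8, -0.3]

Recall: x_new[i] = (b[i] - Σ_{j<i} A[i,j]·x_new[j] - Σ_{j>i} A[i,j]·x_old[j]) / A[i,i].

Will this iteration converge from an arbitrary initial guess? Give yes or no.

Write A = D+L+U with D = diag(7, 8.5, 9.5, -8.2, 8.5).
GS T = -(D+L)⁻¹U: row 0 first, T[0,1] = -(2.8)/(7) = -0.4000; later rows by forward substitution.
  T[0,:] = [+0.0000 -0.4000 -0.1429 -0.5286 +0.0857]
  T[1,:] = [+0.0000 +0.1224 +0.2790 +0.0911 -0.3086]
  T[2,:] = [+0.0000 -0.0542 +0.0302 -0.4339 -0.4583]
  T[3,:] = [+0.0000 +0.1467 +0.1055 +0.2075 -0.3407]
  T[4,:] = [+0.0000 -0.2006 -0.1442 -0.2787 +0.0750]
moduli |λ_i(T)| = 0.5533, 0.2247, 0.1718, 0.1718, 0.0000.
ρ = 0.5533; 0.5533 < 1, so it converges for any x₀.

yes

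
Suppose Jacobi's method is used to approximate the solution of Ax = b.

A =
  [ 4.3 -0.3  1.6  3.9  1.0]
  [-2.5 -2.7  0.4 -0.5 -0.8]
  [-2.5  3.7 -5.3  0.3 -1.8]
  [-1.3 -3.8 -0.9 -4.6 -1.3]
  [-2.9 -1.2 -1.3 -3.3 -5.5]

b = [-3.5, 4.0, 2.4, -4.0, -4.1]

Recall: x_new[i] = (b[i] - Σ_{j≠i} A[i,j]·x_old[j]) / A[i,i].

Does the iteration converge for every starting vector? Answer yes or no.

no

A = D + L + U where D = diag(4.3, -2.7, -5.3, -4.6, -5.5).
Jacobi T = -D⁻¹(L+U): T[1,0] = -(-2.5)/(-2.7) = -0.9259; T[1,1] = 0.
  T[0,:] = [+0.0000 +0.0698 -0.3721 -0.9070 -0.2326]
  T[1,:] = [-0.9259 +0.0000 +0.1481 -0.1852 -0.2963]
  T[2,:] = [-0.4717 +0.6981 +0.0000 +0.0566 -0.3396]
  T[3,:] = [-0.2826 -0.8261 -0.1957 +0.0000 -0.2826]
  T[4,:] = [-0.5273 -0.2182 -0.2364 -0.6000 +0.0000]
|λ(T)| sorted: 1.2909, 0.8681, 0.8681, 0.3347, 0.3093.
ρ = 1.2909; 1.2909 > 1 ⇒ diverges.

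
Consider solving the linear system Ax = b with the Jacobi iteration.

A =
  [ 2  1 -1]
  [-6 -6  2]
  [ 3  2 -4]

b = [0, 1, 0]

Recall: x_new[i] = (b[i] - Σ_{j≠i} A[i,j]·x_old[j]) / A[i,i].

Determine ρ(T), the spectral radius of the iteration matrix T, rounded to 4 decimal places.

Write A = D+L+U with D = diag(2, -6, -4).
Jacobi: T = -D⁻¹(L+U), T[2,1] = -(2)/(-4) = +0.5000; T[2,2] = 0.
  T[0,:] = [+0.0000, -0.5000, +0.5000]
  T[1,:] = [-1.0000, +0.0000, +0.3333]
  T[2,:] = [+0.7500, +0.5000, +0.0000]
|eigenvalues of T|: 1.1674, 0.7234, 0.4441.
ρ = 1.1674; 1.1674 > 1: divergent.

1.1674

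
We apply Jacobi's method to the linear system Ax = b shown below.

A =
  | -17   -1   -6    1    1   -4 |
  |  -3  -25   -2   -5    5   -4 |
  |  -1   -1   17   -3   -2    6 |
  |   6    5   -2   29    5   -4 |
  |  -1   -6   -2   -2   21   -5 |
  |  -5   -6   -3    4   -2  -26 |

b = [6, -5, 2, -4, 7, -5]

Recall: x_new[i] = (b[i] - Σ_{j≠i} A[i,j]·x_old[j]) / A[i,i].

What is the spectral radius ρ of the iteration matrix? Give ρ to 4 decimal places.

0.5079

A = D + L + U where D = diag(-17, -25, 17, 29, 21, -26).
Jacobi: T = -D⁻¹(L+U), T[3,5] = -(-4)/(29) = +0.1379; T[3,3] = 0.
  T[0,:] = [+0.0000  -0.0588  -0.3529  +0.0588  +0.0588  -0.2353]
  T[1,:] = [-0.1200  +0.0000  -0.0800  -0.2000  +0.2000  -0.1600]
  T[2,:] = [+0.0588  +0.0588  +0.0000  +0.1765  +0.1176  -0.3529]
  T[3,:] = [-0.2069  -0.1724  +0.0690  +0.0000  -0.1724  +0.1379]
  T[4,:] = [+0.0476  +0.2857  +0.0952  +0.0952  +0.0000  +0.2381]
  T[5,:] = [-0.1923  -0.2308  -0.1154  +0.1538  -0.0769  +0.0000]
|roots of det(T-λI)|: 0.5079, 0.2972, 0.2493, 0.2493, 0.1883, 0.1883.
ρ = 0.5079; 0.5079 < 1 ⇒ converges.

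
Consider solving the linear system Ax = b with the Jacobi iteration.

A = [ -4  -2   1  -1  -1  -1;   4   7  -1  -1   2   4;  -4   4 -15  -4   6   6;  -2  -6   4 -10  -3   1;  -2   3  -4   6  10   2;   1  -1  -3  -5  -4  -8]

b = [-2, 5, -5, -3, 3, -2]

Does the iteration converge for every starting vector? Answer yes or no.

Split A = D + L + U, D = diag(-4, 7, -15, -10, 10, -8).
T_J = -D⁻¹(L+U): T[3,5] = -(1)/(-10) = +0.1000; T[3,3] = 0.
  T[0,:] = [+0.0000 -0.5000 +0.2500 -0.2500 -0.2500 -0.2500]
  T[1,:] = [-0.5714 +0.0000 +0.1429 +0.1429 -0.2857 -0.5714]
  T[2,:] = [-0.2667 +0.2667 +0.0000 -0.2667 +0.4000 +0.4000]
  T[3,:] = [-0.2000 -0.6000 +0.4000 +0.0000 -0.3000 +0.1000]
  T[4,:] = [+0.2000 -0.3000 +0.4000 -0.6000 +0.0000 -0.2000]
  T[5,:] = [+0.1250 -0.1250 -0.3750 -0.6250 -0.5000 +0.0000]
|λ(T)| sorted: 1.1610, 0.7587, 0.7587, 0.5101, 0.5101, 0.1637.
ρ = 1.1610; 1.1610 > 1, so it fails to converge.

no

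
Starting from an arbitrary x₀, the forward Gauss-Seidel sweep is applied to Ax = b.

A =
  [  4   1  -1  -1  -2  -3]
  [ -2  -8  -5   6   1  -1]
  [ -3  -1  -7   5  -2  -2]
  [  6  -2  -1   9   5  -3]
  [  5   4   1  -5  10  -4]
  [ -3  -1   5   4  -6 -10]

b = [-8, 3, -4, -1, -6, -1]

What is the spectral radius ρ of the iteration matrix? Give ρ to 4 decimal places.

1.1447

Write A = D+L+U with D = diag(4, -8, -7, 9, 10, -10).
T_GS = -(D+L)⁻¹U: row 0 first, T[0,1] = -(1)/(4) = -0.2500; later rows by forward substitution.
  T[0,:] = [+0.0000 -0.2500 +0.2500 +0.2500 +0.5000 +0.7500]
  T[1,:] = [+0.0000 +0.0625 -0.6875 +0.6875 -0.0000 -0.3125]
  T[2,:] = [+0.0000 +0.0982 -0.0089 +0.5089 -0.5000 -0.5625]
  T[3,:] = [+0.0000 +0.1915 -0.3204 +0.0427 -0.9444 -0.2986]
  T[4,:] = [+0.0000 +0.1859 -0.0093 -0.4296 -0.6722 +0.0569]
  T[5,:] = [+0.0000 +0.0829 -0.1333 +0.3855 -0.3744 -0.6286]
|eigenvalues of T|: 1.1447, 0.4092, 0.3476, 0.3476, 0.1315, 0.0000.
spectral radius ρ = 1.1447; 1.1447 > 1: divergent.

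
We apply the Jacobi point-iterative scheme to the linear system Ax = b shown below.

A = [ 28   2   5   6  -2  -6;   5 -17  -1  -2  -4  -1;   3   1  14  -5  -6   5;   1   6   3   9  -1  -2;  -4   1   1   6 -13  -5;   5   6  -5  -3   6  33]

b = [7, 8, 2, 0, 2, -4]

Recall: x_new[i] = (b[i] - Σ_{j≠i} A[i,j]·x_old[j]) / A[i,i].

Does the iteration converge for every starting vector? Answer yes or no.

yes

Write A = D+L+U with D = diag(28, -17, 14, 9, -13, 33).
T_J = -D⁻¹(L+U): T[3,1] = -(6)/(9) = -0.6667; T[3,3] = 0.
  T[0,:] = [+0.0000, -0.0714, -0.1786, -0.2143, +0.0714, +0.2143]
  T[1,:] = [+0.2941, +0.0000, -0.0588, -0.1176, -0.2353, -0.0588]
  T[2,:] = [-0.2143, -0.0714, +0.0000, +0.3571, +0.4286, -0.3571]
  T[3,:] = [-0.1111, -0.6667, -0.3333, +0.0000, +0.1111, +0.2222]
  T[4,:] = [-0.3077, +0.0769, +0.0769, +0.4615, +0.0000, -0.3846]
  T[5,:] = [-0.1515, -0.1818, +0.1515, +0.0909, -0.1818, +0.0000]
eigenvalue magnitudes: 0.5013, 0.3965, 0.3965, 0.3455, 0.3455, 0.0994.
spectral radius ρ = 0.5013; 0.5013 < 1, so it converges for any x₀.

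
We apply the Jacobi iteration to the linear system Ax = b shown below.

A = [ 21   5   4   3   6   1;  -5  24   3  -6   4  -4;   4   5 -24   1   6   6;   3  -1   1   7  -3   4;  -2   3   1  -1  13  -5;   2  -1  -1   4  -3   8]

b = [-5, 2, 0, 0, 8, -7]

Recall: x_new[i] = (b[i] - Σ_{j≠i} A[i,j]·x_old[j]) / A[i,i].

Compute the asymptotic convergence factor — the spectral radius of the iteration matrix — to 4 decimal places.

Let D = diag(21, 24, -24, 7, 13, 8); L, U the strict triangles.
T_J = -D⁻¹(L+U): T[4,1] = -(3)/(13) = -0.2308; T[4,4] = 0.
  T[0,:] = [+0.0000, -0.2381, -0.1905, -0.1429, -0.2857, -0.0476]
  T[1,:] = [+0.2083, +0.0000, -0.1250, +0.2500, -0.1667, +0.1667]
  T[2,:] = [+0.1667, +0.2083, +0.0000, +0.0417, +0.2500, +0.2500]
  T[3,:] = [-0.4286, +0.1429, -0.1429, +0.0000, +0.4286, -0.5714]
  T[4,:] = [+0.1538, -0.2308, -0.0769, +0.0769, +0.0000, +0.3846]
  T[5,:] = [-0.2500, +0.1250, +0.1250, -0.5000, +0.3750, +0.0000]
|eigenvalues of T|: 0.8310, 0.5789, 0.3218, 0.2964, 0.2964, 0.0533.
ρ = 0.8310; 0.8310 < 1, so it converges for any x₀.

0.8310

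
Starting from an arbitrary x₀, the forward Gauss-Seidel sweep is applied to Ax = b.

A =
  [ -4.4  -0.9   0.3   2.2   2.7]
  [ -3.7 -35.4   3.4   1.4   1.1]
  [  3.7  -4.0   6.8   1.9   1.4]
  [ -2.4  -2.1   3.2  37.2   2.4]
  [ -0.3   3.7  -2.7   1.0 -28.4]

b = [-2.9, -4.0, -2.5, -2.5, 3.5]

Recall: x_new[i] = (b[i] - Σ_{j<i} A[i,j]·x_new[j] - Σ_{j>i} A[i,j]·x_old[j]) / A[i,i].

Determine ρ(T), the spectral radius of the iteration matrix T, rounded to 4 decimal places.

0.1545

A = D + L + U where D = diag(-4.4, -35.4, 6.8, 37.2, -28.4).
T_GS = -(D+L)⁻¹U: row 0 first, T[0,3] = -(2.2)/(-4.4) = +0.5000; later rows by forward substitution.
  T[0,:] = [+0.0000 -0.2045 +0.0682 +0.5000 +0.6136]
  T[1,:] = [+0.0000 +0.0214 +0.0889 -0.0127 -0.0331]
  T[2,:] = [+0.0000 +0.1239 +0.0152 -0.5589 -0.5592]
  T[3,:] = [+0.0000 -0.0226 +0.0081 +0.0796 +0.0213]
  T[4,:] = [+0.0000 -0.0076 +0.0097 +0.0490 +0.0431]
|λ(T)| sorted: 0.1545, 0.0701, 0.0701, 0.0049, 0.0000.
spectral radius ρ = 0.1545; 0.1545 < 1, so it converges for any x₀.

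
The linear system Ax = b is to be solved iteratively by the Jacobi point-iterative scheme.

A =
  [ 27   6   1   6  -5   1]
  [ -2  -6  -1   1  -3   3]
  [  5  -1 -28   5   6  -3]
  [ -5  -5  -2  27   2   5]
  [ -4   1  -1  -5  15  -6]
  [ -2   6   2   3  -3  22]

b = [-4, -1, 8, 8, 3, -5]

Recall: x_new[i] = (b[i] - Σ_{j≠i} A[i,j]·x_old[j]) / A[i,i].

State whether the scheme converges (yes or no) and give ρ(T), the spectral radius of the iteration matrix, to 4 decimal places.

yes, ρ = 0.5232

Let D = diag(27, -6, -28, 27, 15, 22); L, U the strict triangles.
T_J = -D⁻¹(L+U): T[5,1] = -(6)/(22) = -0.2727; T[5,5] = 0.
  T[0,:] = [+0.0000  -0.2222  -0.0370  -0.2222  +0.1852  -0.0370]
  T[1,:] = [-0.3333  +0.0000  -0.1667  +0.1667  -0.5000  +0.5000]
  T[2,:] = [+0.1786  -0.0357  +0.0000  +0.1786  +0.2143  -0.1071]
  T[3,:] = [+0.1852  +0.1852  +0.0741  +0.0000  -0.0741  -0.1852]
  T[4,:] = [+0.2667  -0.0667  +0.0667  +0.3333  +0.0000  +0.4000]
  T[5,:] = [+0.0909  -0.2727  -0.0909  -0.1364  +0.1364  +0.0000]
|eigenvalues of T|: 0.5232, 0.2607, 0.2607, 0.1734, 0.1734, 0.0383.
spectral radius ρ = 0.5232; 0.5232 < 1: convergent.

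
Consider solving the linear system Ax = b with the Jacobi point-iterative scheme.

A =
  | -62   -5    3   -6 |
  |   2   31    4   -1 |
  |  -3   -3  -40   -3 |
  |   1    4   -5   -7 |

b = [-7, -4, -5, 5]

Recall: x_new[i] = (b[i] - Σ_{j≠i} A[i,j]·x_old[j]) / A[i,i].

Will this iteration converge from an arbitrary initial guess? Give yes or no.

yes

A = D + L + U where D = diag(-62, 31, -40, -7).
T_J = -D⁻¹(L+U): T[3,1] = -(4)/(-7) = +0.5714; T[3,3] = 0.
  T[0,:] = [+0.0000  -0.0806  +0.0484  -0.0968]
  T[1,:] = [-0.0645  +0.0000  -0.1290  +0.0323]
  T[2,:] = [-0.0750  -0.0750  +0.0000  -0.0750]
  T[3,:] = [+0.1429  +0.5714  -0.7143  +0.0000]
eigenvalue magnitudes: 0.2814, 0.1884, 0.1462, 0.0532.
spectral radius ρ = 0.2814; 0.2814 < 1 ⇒ converges.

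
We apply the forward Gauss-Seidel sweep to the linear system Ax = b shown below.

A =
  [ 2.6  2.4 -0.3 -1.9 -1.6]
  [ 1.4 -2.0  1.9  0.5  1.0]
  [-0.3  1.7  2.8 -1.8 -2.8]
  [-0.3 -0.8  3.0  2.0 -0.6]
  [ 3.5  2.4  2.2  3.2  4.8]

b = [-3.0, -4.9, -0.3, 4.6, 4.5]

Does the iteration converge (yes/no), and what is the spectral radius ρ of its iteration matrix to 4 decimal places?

Diagonal D = diag(2.6, -2, 2.8, 2, 4.8); L, U strict lower/upper.
Gauss-Seidel: T = -(D+L)⁻¹U, row 0 first, T[0,3] = -(-1.9)/(2.6) = +0.7308; later rows by forward substitution.
  T[0,:] = [+0.0000, -0.9231, +0.1154, +0.7308, +0.6154]
  T[1,:] = [+0.0000, -0.6462, +1.0308, +0.7615, +0.9308]
  T[2,:] = [+0.0000, +0.2934, -0.6135, +0.2588, +0.5008]
  T[3,:] = [+0.0000, -0.8370, +1.3498, +0.0260, +0.0134]
  T[4,:] = [+0.0000, +1.4197, -1.2182, -1.0496, -1.1526]
|λ(T)| sorted: 1.5628, 0.9596, 0.3629, 0.2266, 0.0000.
ρ = 1.5628; 1.5628 > 1, so it fails to converge.

no, ρ = 1.5628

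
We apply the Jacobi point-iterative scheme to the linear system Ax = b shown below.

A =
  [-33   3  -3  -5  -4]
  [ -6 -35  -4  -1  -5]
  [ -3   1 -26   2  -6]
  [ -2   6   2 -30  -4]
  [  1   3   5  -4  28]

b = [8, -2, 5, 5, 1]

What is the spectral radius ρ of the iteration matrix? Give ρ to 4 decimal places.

0.2962

A = D + L + U where D = diag(-33, -35, -26, -30, 28).
T_J = -D⁻¹(L+U): T[1,3] = -(-1)/(-35) = -0.0286; T[1,1] = 0.
  T[0,:] = [+0.0000 +0.0909 -0.0909 -0.1515 -0.1212]
  T[1,:] = [-0.1714 +0.0000 -0.1143 -0.0286 -0.1429]
  T[2,:] = [-0.1154 +0.0385 +0.0000 +0.0769 -0.2308]
  T[3,:] = [-0.0667 +0.2000 +0.0667 +0.0000 -0.1333]
  T[4,:] = [-0.0357 -0.1071 -0.1786 +0.1429 +0.0000]
|eigenvalues of T|: 0.2962, 0.2154, 0.1753, 0.1753, 0.1025.
ρ = 0.2962; 0.2962 < 1 ⇒ converges.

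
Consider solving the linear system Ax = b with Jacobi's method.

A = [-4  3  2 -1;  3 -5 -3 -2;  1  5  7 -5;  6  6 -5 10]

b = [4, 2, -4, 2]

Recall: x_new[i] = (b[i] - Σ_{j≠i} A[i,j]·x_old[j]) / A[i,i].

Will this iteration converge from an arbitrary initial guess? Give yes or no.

no

A = D + L + U where D = diag(-4, -5, 7, 10).
T_J = -D⁻¹(L+U): T[3,0] = -(6)/(10) = -0.6000; T[3,3] = 0.
  T[0,:] = [+0.0000, +0.7500, +0.5000, -0.2500]
  T[1,:] = [+0.6000, +0.0000, -0.6000, -0.4000]
  T[2,:] = [-0.1429, -0.7143, +0.0000, +0.7143]
  T[3,:] = [-0.6000, -0.6000, +0.5000, +0.0000]
|λ(T)| sorted: 1.3110, 1.0597, 0.4686, 0.2173.
ρ(T) = max|λ| = 1.3110; 1.3110 > 1 ⇒ diverges.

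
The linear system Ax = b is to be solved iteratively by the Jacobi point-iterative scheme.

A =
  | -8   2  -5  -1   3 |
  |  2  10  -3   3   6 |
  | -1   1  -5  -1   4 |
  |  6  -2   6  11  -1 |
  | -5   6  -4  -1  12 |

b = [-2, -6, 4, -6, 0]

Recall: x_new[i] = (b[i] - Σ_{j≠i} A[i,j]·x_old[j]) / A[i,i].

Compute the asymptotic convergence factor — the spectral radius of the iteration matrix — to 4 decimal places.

1.1401

Let D = diag(-8, 10, -5, 11, 12); L, U the strict triangles.
Jacobi: T = -D⁻¹(L+U), T[1,0] = -(2)/(10) = -0.2000; T[1,1] = 0.
  T[0,:] = [+0.0000  +0.2500  -0.6250  -0.1250  +0.3750]
  T[1,:] = [-0.2000  +0.0000  +0.3000  -0.3000  -0.6000]
  T[2,:] = [-0.2000  +0.2000  +0.0000  -0.2000  +0.8000]
  T[3,:] = [-0.5455  +0.1818  -0.5455  +0.0000  +0.0909]
  T[4,:] = [+0.4167  -0.5000  +0.3333  +0.0833  +0.0000]
|roots of det(T-λI)|: 1.1401, 0.6559, 0.6559, 0.3318, 0.3217.
spectral radius ρ = 1.1401; 1.1401 > 1 ⇒ diverges.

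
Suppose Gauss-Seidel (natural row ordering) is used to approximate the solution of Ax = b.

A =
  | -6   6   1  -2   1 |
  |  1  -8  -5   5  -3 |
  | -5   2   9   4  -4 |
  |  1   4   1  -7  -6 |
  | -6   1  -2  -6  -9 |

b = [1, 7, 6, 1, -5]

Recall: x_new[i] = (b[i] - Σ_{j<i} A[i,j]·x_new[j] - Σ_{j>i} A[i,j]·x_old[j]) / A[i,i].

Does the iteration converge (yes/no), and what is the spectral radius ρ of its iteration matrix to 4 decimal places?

no, ρ = 1.2806

Let D = diag(-6, -8, 9, -7, -9); L, U the strict triangles.
Gauss-Seidel: T = -(D+L)⁻¹U, row 0 first, T[0,3] = -(-2)/(-6) = -0.3333; later rows by forward substitution.
  T[0,:] = [+0.0000  +1.0000  +0.1667  -0.3333  +0.1667]
  T[1,:] = [+0.0000  +0.1250  -0.6042  +0.5833  -0.3542]
  T[2,:] = [+0.0000  +0.5278  +0.2269  -0.7593  +0.6157]
  T[3,:] = [+0.0000  +0.2897  -0.2890  +0.1772  -0.9478]
  T[4,:] = [+0.0000  -0.9632  -0.0360  +0.3376  +0.3445]
|roots of det(T-λI)|: 1.2806, 0.8275, 0.8275, 0.1810, 0.0000.
spectral radius ρ = 1.2806; 1.2806 > 1: divergent.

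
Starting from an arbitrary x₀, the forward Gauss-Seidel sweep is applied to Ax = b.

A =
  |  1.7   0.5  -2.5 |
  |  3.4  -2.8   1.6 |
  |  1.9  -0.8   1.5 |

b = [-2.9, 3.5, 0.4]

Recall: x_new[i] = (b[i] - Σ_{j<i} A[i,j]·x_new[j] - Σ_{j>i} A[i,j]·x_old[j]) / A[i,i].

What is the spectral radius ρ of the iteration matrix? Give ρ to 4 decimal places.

Let D = diag(1.7, -2.8, 1.5); L, U the strict triangles.
Gauss-Seidel: T = -(D+L)⁻¹U, row 0 first, T[0,1] = -(0.5)/(1.7) = -0.2941; later rows by forward substitution.
  T[0,:] = [+0.0000 -0.2941 +1.4706]
  T[1,:] = [+0.0000 -0.3571 +2.3571]
  T[2,:] = [+0.0000 +0.1821 -0.6056]
|roots of det(T-λI)|: 1.1482, 0.1854, 0.0000.
ρ(T) = max|λ| = 1.1482; 1.1482 > 1: divergent.

1.1482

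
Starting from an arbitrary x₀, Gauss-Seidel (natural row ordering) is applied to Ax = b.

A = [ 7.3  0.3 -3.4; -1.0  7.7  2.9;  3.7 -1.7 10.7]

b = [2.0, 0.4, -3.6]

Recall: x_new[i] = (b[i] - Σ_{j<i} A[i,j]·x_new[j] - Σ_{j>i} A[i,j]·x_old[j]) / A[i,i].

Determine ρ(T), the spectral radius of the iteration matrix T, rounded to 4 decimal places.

Let D = diag(7.3, 7.7, 10.7); L, U the strict triangles.
T_GS = -(D+L)⁻¹U: row 0 first, T[0,1] = -(0.3)/(7.3) = -0.0411; later rows by forward substitution.
  T[0,:] = [+0.0000  -0.0411  +0.4658]
  T[1,:] = [+0.0000  -0.0053  -0.3161]
  T[2,:] = [+0.0000  +0.0134  -0.2113]
|roots of det(T-λI)|: 0.1882, 0.0284, 0.0000.
spectral radius ρ = 0.1882; 0.1882 < 1, so it converges for any x₀.

0.1882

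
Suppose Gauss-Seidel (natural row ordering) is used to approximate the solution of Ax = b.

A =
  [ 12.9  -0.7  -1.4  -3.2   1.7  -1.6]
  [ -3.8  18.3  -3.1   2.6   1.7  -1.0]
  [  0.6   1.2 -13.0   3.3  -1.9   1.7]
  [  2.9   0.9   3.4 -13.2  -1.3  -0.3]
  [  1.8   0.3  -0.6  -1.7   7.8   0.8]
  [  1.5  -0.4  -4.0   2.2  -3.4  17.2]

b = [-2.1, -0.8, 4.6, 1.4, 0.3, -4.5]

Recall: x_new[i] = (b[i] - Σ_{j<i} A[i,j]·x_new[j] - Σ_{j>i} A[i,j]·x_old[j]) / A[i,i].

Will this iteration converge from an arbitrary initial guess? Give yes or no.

yes

Split A = D + L + U, D = diag(12.9, 18.3, -13, -13.2, 7.8, 17.2).
Gauss-Seidel: T = -(D+L)⁻¹U, row 0 first, T[0,4] = -(1.7)/(12.9) = -0.1318; later rows by forward substitution.
  T[0,:] = [+0.0000, +0.0543, +0.1085, +0.2481, -0.1318, +0.1240]
  T[1,:] = [+0.0000, +0.0113, +0.1919, -0.0906, -0.1203, +0.0804]
  T[2,:] = [+0.0000, +0.0035, +0.0227, +0.2569, -0.1633, +0.1439]
  T[3,:] = [+0.0000, +0.0136, +0.0428, +0.1145, -0.1777, +0.0471]
  T[4,:] = [+0.0000, -0.0097, -0.0214, -0.0090, -0.0163, -0.1129]
  T[5,:] = [+0.0000, -0.0073, -0.0094, +0.0196, -0.0098, -0.0038]
|eigenvalues of T|: 0.2264, 0.0762, 0.0762, 0.0721, 0.0217, 0.0000.
ρ(T) = max|λ| = 0.2264; 0.2264 < 1, so it converges for any x₀.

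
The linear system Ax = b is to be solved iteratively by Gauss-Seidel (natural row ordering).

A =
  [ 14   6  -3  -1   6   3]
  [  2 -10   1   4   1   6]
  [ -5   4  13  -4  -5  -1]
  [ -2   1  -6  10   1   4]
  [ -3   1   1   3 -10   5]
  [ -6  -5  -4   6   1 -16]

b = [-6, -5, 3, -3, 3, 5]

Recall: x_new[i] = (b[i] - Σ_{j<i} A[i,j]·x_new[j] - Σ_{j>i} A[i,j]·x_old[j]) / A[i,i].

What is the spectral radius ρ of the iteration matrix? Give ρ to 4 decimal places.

0.6108

Let D = diag(14, -10, 13, 10, -10, -16); L, U the strict triangles.
T_GS = -(D+L)⁻¹U: row 0 first, T[0,4] = -(6)/(14) = -0.4286; later rows by forward substitution.
  T[0,:] = [+0.0000 -0.4286 +0.2143 +0.0714 -0.4286 -0.2143]
  T[1,:] = [+0.0000 -0.0857 +0.1429 +0.4143 +0.0143 +0.5571]
  T[2,:] = [+0.0000 -0.1385 +0.0385 +0.2077 +0.2154 -0.1769]
  T[3,:] = [+0.0000 -0.1602 +0.0516 +0.0975 -0.0579 -0.6047]
  T[4,:] = [+0.0000 +0.0581 -0.0307 +0.0700 +0.1342 +0.4209]
  T[5,:] = [+0.0000 +0.1657 -0.1172 -0.1672 +0.0891 -0.2500]
eigenvalue magnitudes: 0.6108, 0.2641, 0.2641, 0.0762, 0.0762, 0.0000.
ρ(T) = max|λ| = 0.6108; 0.6108 < 1 ⇒ converges.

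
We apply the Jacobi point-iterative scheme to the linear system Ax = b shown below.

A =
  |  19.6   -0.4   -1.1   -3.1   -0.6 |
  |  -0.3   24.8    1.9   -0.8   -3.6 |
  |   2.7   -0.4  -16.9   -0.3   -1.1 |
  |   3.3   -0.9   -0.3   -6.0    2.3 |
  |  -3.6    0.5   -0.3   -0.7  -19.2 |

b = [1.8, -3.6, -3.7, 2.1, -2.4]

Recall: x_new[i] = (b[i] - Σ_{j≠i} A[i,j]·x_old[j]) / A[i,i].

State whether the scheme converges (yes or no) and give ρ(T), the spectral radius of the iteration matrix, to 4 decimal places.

yes, ρ = 0.3454

Write A = D+L+U with D = diag(19.6, 24.8, -16.9, -6, -19.2).
Jacobi: T = -D⁻¹(L+U), T[3,0] = -(3.3)/(-6) = +0.5500; T[3,3] = 0.
  T[0,:] = [+0.0000 +0.0204 +0.0561 +0.1582 +0.0306]
  T[1,:] = [+0.0121 +0.0000 -0.0766 +0.0323 +0.1452]
  T[2,:] = [+0.1598 -0.0237 +0.0000 -0.0178 -0.0651]
  T[3,:] = [+0.5500 -0.1500 -0.0500 +0.0000 +0.3833]
  T[4,:] = [-0.1875 +0.0260 -0.0156 -0.0365 +0.0000]
|λ(T)| sorted: 0.3454, 0.1661, 0.1661, 0.0504, 0.0076.
ρ = 0.3454; 0.3454 < 1, so it converges for any x₀.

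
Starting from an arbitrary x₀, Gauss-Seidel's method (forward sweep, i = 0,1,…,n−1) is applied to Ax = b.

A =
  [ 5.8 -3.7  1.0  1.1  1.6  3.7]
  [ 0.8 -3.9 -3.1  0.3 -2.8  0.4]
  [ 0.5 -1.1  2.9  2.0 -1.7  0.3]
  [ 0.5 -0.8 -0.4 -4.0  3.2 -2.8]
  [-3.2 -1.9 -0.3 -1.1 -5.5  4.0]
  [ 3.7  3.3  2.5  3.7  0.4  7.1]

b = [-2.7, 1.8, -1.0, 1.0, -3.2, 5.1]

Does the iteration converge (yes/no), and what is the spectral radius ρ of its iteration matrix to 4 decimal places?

no, ρ = 1.3004

Diagonal D = diag(5.8, -3.9, 2.9, -4, -5.5, 7.1); L, U strict lower/upper.
T_GS = -(D+L)⁻¹U: row 0 first, T[0,3] = -(1.1)/(5.8) = -0.1897; later rows by forward substitution.
  T[0,:] = [+0.0000 +0.6379 -0.1724 -0.1897 -0.2759 -0.6379]
  T[1,:] = [+0.0000 +0.1309 -0.8302 +0.0380 -0.7745 -0.0283]
  T[2,:] = [+0.0000 -0.0604 -0.2852 -0.6425 +0.3400 -0.0042]
  T[3,:] = [+0.0000 +0.0596 +0.1730 +0.0329 +0.8864 -0.7737]
  T[4,:] = [+0.0000 -0.4250 +0.3681 +0.1257 +0.2322 +1.2632]
  T[5,:] = [+0.0000 -0.3791 +0.4653 +0.2832 -0.0910 +0.6791]
|eigenvalues of T|: 1.3004, 0.8261, 0.8261, 0.4112, 0.2905, 0.0000.
spectral radius ρ = 1.3004; 1.3004 > 1 ⇒ diverges.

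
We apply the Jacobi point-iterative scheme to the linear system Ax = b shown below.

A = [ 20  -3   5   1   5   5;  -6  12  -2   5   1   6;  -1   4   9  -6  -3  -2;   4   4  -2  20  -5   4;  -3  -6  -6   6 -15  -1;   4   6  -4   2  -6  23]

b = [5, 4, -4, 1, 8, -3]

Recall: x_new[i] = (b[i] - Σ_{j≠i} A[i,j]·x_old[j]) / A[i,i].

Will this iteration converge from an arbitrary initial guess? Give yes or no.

Diagonal D = diag(20, 12, 9, 20, -15, 23); L, U strict lower/upper.
Jacobi: T = -D⁻¹(L+U), T[0,4] = -(5)/(20) = -0.2500; T[0,0] = 0.
  T[0,:] = [+0.0000 +0.1500 -0.2500 -0.0500 -0.2500 -0.2500]
  T[1,:] = [+0.5000 +0.0000 +0.1667 -0.4167 -0.0833 -0.5000]
  T[2,:] = [+0.1111 -0.4444 +0.0000 +0.6667 +0.3333 +0.2222]
  T[3,:] = [-0.2000 -0.2000 +0.1000 +0.0000 +0.2500 -0.2000]
  T[4,:] = [-0.2000 -0.4000 -0.4000 +0.4000 +0.0000 -0.0667]
  T[5,:] = [-0.1739 -0.2609 +0.1739 -0.0870 +0.2609 +0.0000]
eigenvalue magnitudes: 0.8470, 0.5204, 0.4016, 0.4016, 0.0345, 0.0080.
spectral radius ρ = 0.8470; 0.8470 < 1 ⇒ converges.

yes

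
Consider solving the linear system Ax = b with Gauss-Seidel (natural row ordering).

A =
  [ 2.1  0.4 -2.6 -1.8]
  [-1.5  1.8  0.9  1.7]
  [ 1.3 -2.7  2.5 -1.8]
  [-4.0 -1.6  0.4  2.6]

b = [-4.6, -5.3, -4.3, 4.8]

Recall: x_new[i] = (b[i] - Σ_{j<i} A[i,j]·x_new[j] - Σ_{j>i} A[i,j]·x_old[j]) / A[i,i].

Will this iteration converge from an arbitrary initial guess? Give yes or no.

no

A = D + L + U where D = diag(2.1, 1.8, 2.5, 2.6).
Gauss-Seidel: T = -(D+L)⁻¹U, row 0 first, T[0,3] = -(-1.8)/(2.1) = +0.8571; later rows by forward substitution.
  T[0,:] = [+0.0000 -0.1905 +1.2381 +0.8571]
  T[1,:] = [+0.0000 -0.1587 +0.5317 -0.2302]
  T[2,:] = [+0.0000 -0.0724 -0.0695 +0.0257]
  T[3,:] = [+0.0000 -0.3796 +2.2427 +1.1731]
|λ(T)| sorted: 1.2899, 0.2860, 0.2860, 0.0000.
spectral radius ρ = 1.2899; 1.2899 > 1: divergent.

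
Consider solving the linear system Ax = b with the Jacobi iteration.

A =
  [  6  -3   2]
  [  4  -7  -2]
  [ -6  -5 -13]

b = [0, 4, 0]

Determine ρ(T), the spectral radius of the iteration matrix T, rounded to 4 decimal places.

Let D = diag(6, -7, -13); L, U the strict triangles.
T_J = -D⁻¹(L+U): T[0,1] = -(-3)/(6) = +0.5000; T[0,0] = 0.
  T[0,:] = [+0.0000  +0.5000  -0.3333]
  T[1,:] = [+0.5714  +0.0000  -0.2857]
  T[2,:] = [-0.4615  -0.3846  +0.0000]
moduli |λ_i(T)| = 0.8451, 0.5401, 0.3049.
spectral radius ρ = 0.8451; 0.8451 < 1: convergent.

0.8451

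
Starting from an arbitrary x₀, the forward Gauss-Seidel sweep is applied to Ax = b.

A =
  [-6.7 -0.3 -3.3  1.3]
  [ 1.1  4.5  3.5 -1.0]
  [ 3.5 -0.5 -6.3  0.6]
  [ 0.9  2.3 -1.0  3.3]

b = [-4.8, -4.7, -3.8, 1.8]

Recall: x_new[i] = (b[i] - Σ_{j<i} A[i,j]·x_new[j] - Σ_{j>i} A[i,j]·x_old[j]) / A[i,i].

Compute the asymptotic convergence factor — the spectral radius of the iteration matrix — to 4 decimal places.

0.5134

Write A = D+L+U with D = diag(-6.7, 4.5, -6.3, 3.3).
GS T = -(D+L)⁻¹U: row 0 first, T[0,1] = -(-0.3)/(-6.7) = -0.0448; later rows by forward substitution.
  T[0,:] = [+0.0000, -0.0448, -0.4925, +0.1940]
  T[1,:] = [+0.0000, +0.0109, -0.6574, +0.1748]
  T[2,:] = [+0.0000, -0.0257, -0.2215, +0.1892]
  T[3,:] = [+0.0000, -0.0032, +0.5254, -0.1174]
|roots of det(T-λI)|: 0.5134, 0.1754, 0.0100, 0.0000.
spectral radius ρ = 0.5134; 0.5134 < 1, so it converges for any x₀.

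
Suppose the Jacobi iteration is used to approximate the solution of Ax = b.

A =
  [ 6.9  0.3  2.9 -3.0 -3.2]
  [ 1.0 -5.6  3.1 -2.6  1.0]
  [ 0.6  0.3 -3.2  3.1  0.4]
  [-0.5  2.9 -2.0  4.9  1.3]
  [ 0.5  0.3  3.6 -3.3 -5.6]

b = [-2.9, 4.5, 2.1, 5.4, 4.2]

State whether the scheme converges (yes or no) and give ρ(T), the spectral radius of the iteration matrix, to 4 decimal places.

no, ρ = 1.1756

A = D + L + U where D = diag(6.9, -5.6, -3.2, 4.9, -5.6).
Jacobi: T = -D⁻¹(L+U), T[1,3] = -(-2.6)/(-5.6) = -0.4643; T[1,1] = 0.
  T[0,:] = [+0.0000, -0.0435, -0.4203, +0.4348, +0.4638]
  T[1,:] = [+0.1786, +0.0000, +0.5536, -0.4643, +0.1786]
  T[2,:] = [+0.1875, +0.0938, +0.0000, +0.9688, +0.1250]
  T[3,:] = [+0.1020, -0.5918, +0.4082, +0.0000, -0.2653]
  T[4,:] = [+0.0893, +0.0536, +0.6429, -0.5893, +0.0000]
|eigenvalues of T|: 1.1756, 0.6981, 0.6981, 0.1576, 0.1576.
ρ(T) = max|λ| = 1.1756; 1.1756 > 1, so it fails to converge.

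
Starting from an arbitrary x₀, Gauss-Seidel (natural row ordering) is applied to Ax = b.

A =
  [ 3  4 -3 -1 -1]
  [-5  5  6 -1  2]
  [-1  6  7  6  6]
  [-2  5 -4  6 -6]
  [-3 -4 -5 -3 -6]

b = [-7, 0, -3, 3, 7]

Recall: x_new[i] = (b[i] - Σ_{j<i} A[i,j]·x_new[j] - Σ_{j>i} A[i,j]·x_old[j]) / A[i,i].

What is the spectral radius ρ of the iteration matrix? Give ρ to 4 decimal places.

1.5963

Diagonal D = diag(3, 5, 7, 6, -6); L, U strict lower/upper.
Gauss-Seidel: T = -(D+L)⁻¹U, row 0 first, T[0,1] = -(4)/(3) = -1.3333; later rows by forward substitution.
  T[0,:] = [+0.0000, -1.3333, +1.0000, +0.3333, +0.3333]
  T[1,:] = [+0.0000, -1.3333, -0.2000, +0.5333, -0.0667]
  T[2,:] = [+0.0000, +0.9524, +0.3143, -1.2667, -0.7524]
  T[3,:] = [+0.0000, +1.3016, +0.7095, -1.1778, +0.6651]
  T[4,:] = [+0.0000, +0.1111, -0.9833, +1.1222, +0.1722]
|eigenvalues of T|: 1.5963, 1.2465, 1.1247, 0.3064, 0.0000.
ρ = 1.5963; 1.5963 > 1: divergent.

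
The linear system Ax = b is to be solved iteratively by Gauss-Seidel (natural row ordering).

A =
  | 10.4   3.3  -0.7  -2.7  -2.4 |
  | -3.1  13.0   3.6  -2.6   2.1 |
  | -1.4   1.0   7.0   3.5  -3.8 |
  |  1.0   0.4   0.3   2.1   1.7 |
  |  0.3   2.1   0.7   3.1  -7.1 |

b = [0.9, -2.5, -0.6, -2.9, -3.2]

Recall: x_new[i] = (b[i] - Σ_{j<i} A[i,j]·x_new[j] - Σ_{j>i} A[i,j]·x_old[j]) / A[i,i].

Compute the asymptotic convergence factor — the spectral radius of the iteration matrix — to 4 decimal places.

A = D + L + U where D = diag(10.4, 13, 7, 2.1, -7.1).
GS T = -(D+L)⁻¹U: row 0 first, T[0,3] = -(-2.7)/(10.4) = +0.2596; later rows by forward substitution.
  T[0,:] = [+0.0000 -0.3173 +0.0673 +0.2596 +0.2308]
  T[1,:] = [+0.0000 -0.0757 -0.2609 +0.2619 -0.1065]
  T[2,:] = [+0.0000 -0.0527 +0.0507 -0.4855 +0.6042]
  T[3,:] = [+0.0000 +0.1730 +0.0104 -0.1042 -0.9854]
  T[4,:] = [+0.0000 +0.0346 -0.0648 -0.0049 -0.3924]
|eigenvalues of T|: 0.5068, 0.1859, 0.1859, 0.0858, 0.0000.
ρ(T) = max|λ| = 0.5068; 0.5068 < 1: convergent.

0.5068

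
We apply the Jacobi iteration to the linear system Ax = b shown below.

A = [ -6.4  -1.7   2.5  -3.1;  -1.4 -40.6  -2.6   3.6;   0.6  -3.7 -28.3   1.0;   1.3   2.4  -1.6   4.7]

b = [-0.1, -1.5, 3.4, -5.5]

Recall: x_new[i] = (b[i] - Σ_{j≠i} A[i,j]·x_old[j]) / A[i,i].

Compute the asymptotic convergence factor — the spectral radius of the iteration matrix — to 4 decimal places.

0.3838

Write A = D+L+U with D = diag(-6.4, -40.6, -28.3, 4.7).
T_J = -D⁻¹(L+U): T[1,3] = -(3.6)/(-40.6) = +0.0887; T[1,1] = 0.
  T[0,:] = [+0.0000 -0.2656 +0.3906 -0.4844]
  T[1,:] = [-0.0345 +0.0000 -0.0640 +0.0887]
  T[2,:] = [+0.0212 -0.1307 +0.0000 +0.0353]
  T[3,:] = [-0.2766 -0.5106 +0.3404 +0.0000]
moduli |λ_i(T)| = 0.3838, 0.2868, 0.1455, 0.0485.
spectral radius ρ = 0.3838; 0.3838 < 1 ⇒ converges.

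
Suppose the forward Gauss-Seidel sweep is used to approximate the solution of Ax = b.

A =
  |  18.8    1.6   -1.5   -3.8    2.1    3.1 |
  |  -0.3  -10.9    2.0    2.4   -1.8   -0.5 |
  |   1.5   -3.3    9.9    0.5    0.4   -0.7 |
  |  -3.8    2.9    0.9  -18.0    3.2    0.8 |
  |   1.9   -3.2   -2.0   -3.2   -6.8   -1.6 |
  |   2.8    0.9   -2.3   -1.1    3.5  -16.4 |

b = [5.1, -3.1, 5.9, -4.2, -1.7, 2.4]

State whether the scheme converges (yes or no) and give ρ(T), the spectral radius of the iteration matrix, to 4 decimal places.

A = D + L + U where D = diag(18.8, -10.9, 9.9, -18, -6.8, -16.4).
T_GS = -(D+L)⁻¹U: row 0 first, T[0,2] = -(-1.5)/(18.8) = +0.0798; later rows by forward substitution.
  T[0,:] = [+0.0000 -0.0851 +0.0798 +0.2021 -0.1117 -0.1649]
  T[1,:] = [+0.0000 +0.0023 +0.1813 +0.2146 -0.1621 -0.0413]
  T[2,:] = [+0.0000 +0.0137 +0.0483 -0.0096 -0.0775 +0.0819]
  T[3,:] = [+0.0000 +0.0190 +0.0148 -0.0086 +0.1714 +0.0767]
  T[4,:] = [+0.0000 -0.0379 -0.0842 -0.0377 -0.0128 -0.3221]
  T[5,:] = [+0.0000 -0.0257 -0.0022 +0.0402 -0.0313 -0.1158]
|eigenvalues of T|: 0.2665, 0.0927, 0.0847, 0.0847, 0.0318, 0.0000.
ρ(T) = max|λ| = 0.2665; 0.2665 < 1, so it converges for any x₀.

yes, ρ = 0.2665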